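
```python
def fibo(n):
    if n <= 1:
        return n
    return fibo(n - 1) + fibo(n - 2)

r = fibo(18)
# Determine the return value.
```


fibo(18)
= fibo(17) + fibo(16)
= (fibo(16) + fibo(15)) + fibo(16)
Computing bottom-up: fibo(0)=0, fibo(1)=1, fibo(2)=1, fibo(3)=2, fibo(4)=3, fibo(5)=5, fibo(6)=8, fibo(7)=13, fibo(8)=21, fibo(9)=34, fibo(10)=55, fibo(11)=89, fibo(12)=144, fibo(13)=233, fibo(14)=377, fibo(15)=610, fibo(16)=987, fibo(17)=1597, fibo(18)=2584
= 2584


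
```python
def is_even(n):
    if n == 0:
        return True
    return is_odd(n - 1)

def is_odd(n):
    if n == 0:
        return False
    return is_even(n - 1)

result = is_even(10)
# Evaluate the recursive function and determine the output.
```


is_even(10)
= is_odd(9)
= is_even(8)
= is_odd(7)
= is_even(6)
= is_odd(5)
= is_even(4)
= is_odd(3)
= is_even(2)
= is_odd(1)
= is_even(0)
n == 0: return True
= True


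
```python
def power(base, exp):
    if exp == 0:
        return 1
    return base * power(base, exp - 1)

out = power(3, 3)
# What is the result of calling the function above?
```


power(3, 3)
= 3 * power(3, 2)
= 3 * 3 * power(3, 1)
= 3 * 3 * 3 * power(3, 0)
= 3 * 3 * 3 * 1
= 27


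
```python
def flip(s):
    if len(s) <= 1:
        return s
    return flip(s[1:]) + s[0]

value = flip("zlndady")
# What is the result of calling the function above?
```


flip("zlndady")
= flip("lndady") + "z"
= flip("ndady") + "l" + "z"
= flip("dady") + "n" + "l" + "z"
= flip("ady") + "d" + "n" + "l" + "z"
= flip("dy") + "a" + "d" + "n" + "l" + "z"
= flip("y") + "d" + "a" + "d" + "n" + "l" + "z"
= "y" + "d" + "a" + "d" + "n" + "l" + "z"
= "ydadnlz"


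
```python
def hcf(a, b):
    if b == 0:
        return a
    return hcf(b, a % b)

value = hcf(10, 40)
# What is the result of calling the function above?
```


hcf(10, 40)
= hcf(40, 10 % 40) = hcf(40, 10)
= hcf(10, 40 % 10) = hcf(10, 0)
b == 0, return a = 10


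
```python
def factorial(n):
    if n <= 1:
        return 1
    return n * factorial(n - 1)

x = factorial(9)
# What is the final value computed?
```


factorial(9)
= 9 * factorial(8)
= 9 * 8 * factorial(7)
= 9 * 8 * 7 * factorial(6)
= 9 * 8 * 7 * 6 * factorial(5)
= 9 * 8 * 7 * 6 * 5 * factorial(4)
= 9 * 8 * 7 * 6 * 5 * 4 * factorial(3)
= 9 * 8 * 7 * 6 * 5 * 4 * 3 * factorial(2)
= 9 * 8 * 7 * 6 * 5 * 4 * 3 * 2 * factorial(1)
= 9 * 8 * 7 * 6 * 5 * 4 * 3 * 2 * 1
= 362880


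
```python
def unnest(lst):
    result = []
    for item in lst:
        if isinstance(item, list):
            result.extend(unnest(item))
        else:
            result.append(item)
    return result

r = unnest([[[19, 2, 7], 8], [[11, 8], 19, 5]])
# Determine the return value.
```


unnest([[[19, 2, 7], 8], [[11, 8], 19, 5]])
Processing each element:
  [[19, 2, 7], 8] is a list -> unnest recursively -> [19, 2, 7, 8]
  [[11, 8], 19, 5] is a list -> unnest recursively -> [11, 8, 19, 5]
= [19, 2, 7, 8, 11, 8, 19, 5]


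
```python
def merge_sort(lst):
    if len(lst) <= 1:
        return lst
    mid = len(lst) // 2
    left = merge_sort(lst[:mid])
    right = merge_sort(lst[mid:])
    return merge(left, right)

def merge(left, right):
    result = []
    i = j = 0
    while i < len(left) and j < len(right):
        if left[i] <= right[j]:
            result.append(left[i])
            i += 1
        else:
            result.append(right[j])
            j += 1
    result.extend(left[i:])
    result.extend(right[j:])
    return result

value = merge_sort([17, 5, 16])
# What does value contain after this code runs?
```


merge_sort([17, 5, 16])
Split into [17] and [5, 16]
Left sorted: [17]
Right sorted: [5, 16]
Merge [17] and [5, 16]
= [5, 16, 17]


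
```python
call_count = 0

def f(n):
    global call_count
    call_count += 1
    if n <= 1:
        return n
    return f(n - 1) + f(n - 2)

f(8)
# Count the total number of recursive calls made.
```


f(8) calls f(7) and f(6); each non-base call branches into two more.
Let C(k) = total number of calls made by f(k), including the call to f(k) itself.
Base cases: C(0) = 1, C(1) = 1
Recurrence: C(k) = 1 + C(k-1) + C(k-2)
  C(2) = 1 + C(1) + C(0) = 1 + 1 + 1 = 3
  C(3) = 1 + C(2) + C(1) = 1 + 3 + 1 = 5
  C(4) = 1 + C(3) + C(2) = 1 + 5 + 3 = 9
  C(5) = 1 + C(4) + C(3) = 1 + 9 + 5 = 15
  C(6) = 1 + C(5) + C(4) = 1 + 15 + 9 = 25
  C(7) = 1 + C(6) + C(5) = 1 + 25 + 15 = 41
  C(8) = 1 + C(7) + C(6) = 1 + 41 + 25 = 67
Total calls = C(8) = 67


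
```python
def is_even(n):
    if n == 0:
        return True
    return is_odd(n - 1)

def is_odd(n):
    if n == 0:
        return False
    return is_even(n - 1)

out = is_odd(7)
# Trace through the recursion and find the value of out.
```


is_odd(7)
= is_even(6)
= is_odd(5)
= is_even(4)
= is_odd(3)
= is_even(2)
= is_odd(1)
= is_even(0)
n == 0: return True
= True


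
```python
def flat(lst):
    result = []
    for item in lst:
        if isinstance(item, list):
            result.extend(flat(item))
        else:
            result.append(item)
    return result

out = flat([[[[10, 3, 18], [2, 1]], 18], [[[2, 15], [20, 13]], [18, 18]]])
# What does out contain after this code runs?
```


flat([[[[10, 3, 18], [2, 1]], 18], [[[2, 15], [20, 13]], [18, 18]]])
Processing each element:
  [[[10, 3, 18], [2, 1]], 18] is a list -> flat recursively -> [10, 3, 18, 2, 1, 18]
  [[[2, 15], [20, 13]], [18, 18]] is a list -> flat recursively -> [2, 15, 20, 13, 18, 18]
= [10, 3, 18, 2, 1, 18, 2, 15, 20, 13, 18, 18]


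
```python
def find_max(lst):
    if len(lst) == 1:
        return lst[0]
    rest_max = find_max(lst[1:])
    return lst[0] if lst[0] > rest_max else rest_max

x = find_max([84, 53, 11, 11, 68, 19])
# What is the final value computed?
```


find_max([84, 53, 11, 11, 68, 19])
= compare 84 with find_max([53, 11, 11, 68, 19])
= compare 53 with find_max([11, 11, 68, 19])
= compare 11 with find_max([11, 68, 19])
= compare 11 with find_max([68, 19])
= compare 68 with find_max([19])
Base: find_max([19]) = 19
compare 68 with 19: max = 68
compare 11 with 68: max = 68
compare 11 with 68: max = 68
compare 53 with 68: max = 68
compare 84 with 68: max = 84
= 84


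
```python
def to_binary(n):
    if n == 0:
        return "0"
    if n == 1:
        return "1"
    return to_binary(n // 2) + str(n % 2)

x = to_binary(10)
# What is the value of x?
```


to_binary(10)
= to_binary(5) + "0"
= to_binary(2) + "1" + "0"
= to_binary(1) + "0" + "1" + "0"
= "1" + "0" + "1" + "0"
= "1010"


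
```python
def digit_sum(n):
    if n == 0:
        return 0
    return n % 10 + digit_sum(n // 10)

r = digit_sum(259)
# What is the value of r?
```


digit_sum(259)
= 9 + digit_sum(25)
= 9 + 5 + digit_sum(2)
= 9 + 5 + 2 + digit_sum(0)
= 9 + 5 + 2 + 0
= 16


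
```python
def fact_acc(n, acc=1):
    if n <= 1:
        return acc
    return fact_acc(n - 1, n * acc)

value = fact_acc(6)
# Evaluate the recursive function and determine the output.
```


fact_acc(6, 1)
= fact_acc(5, 6 * 1) = fact_acc(5, 6)
= fact_acc(4, 5 * 6) = fact_acc(4, 30)
= fact_acc(3, 4 * 30) = fact_acc(3, 120)
= fact_acc(2, 3 * 120) = fact_acc(2, 360)
= fact_acc(1, 2 * 360) = fact_acc(1, 720)
n <= 1, return acc = 720


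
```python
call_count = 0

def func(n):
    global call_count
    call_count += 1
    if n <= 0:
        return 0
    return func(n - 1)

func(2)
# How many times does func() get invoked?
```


func(2) calls func(1) calls ... calls func(0)
Total calls: 2 + 1 (for base case) = 3


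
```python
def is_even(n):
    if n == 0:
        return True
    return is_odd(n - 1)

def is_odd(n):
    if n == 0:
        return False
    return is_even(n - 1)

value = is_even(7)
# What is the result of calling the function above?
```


is_even(7)
= is_odd(6)
= is_even(5)
= is_odd(4)
= is_even(3)
= is_odd(2)
= is_even(1)
= is_odd(0)
n == 0: return False
= False


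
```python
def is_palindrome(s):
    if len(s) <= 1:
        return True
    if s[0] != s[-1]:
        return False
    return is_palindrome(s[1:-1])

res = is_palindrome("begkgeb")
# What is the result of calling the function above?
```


is_palindrome("begkgeb")
"begkgeb": s[0]='b' == s[-1]='b' -> is_palindrome("egkge")
"egkge": s[0]='e' == s[-1]='e' -> is_palindrome("gkg")
"gkg": s[0]='g' == s[-1]='g' -> is_palindrome("k")
"k": len <= 1 -> True
= True


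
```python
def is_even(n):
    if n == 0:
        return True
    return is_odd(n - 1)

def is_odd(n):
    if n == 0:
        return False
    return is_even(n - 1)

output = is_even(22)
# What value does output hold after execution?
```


is_even(22)
= is_odd(21)
= is_even(20)
= is_odd(19)
= is_even(18)
= is_odd(17)
= is_even(16)
= is_odd(15)
= is_even(14)
= is_odd(13)
= is_even(12)
= is_odd(11)
= is_even(10)
= is_odd(9)
= is_even(8)
= is_odd(7)
= is_even(6)
= is_odd(5)
= is_even(4)
= is_odd(3)
= is_even(2)
= is_odd(1)
= is_even(0)
n == 0: return True
= True


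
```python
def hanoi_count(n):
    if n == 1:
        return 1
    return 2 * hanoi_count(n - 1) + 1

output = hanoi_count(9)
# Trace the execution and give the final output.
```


hanoi_count(9)
= 2 * hanoi_count(8) + 1
= 2 * (2 * hanoi_count(7) + 1) + 1
= 2 * (2 * (2 * hanoi_count(6) + 1) + 1) + 1
= 2 * (2 * (2 * (2 * hanoi_count(5) + 1) + 1) + 1) + 1
= 2 * (2 * (2 * (2 * (2 * hanoi_count(4) + 1) + 1) + 1) + 1) + 1
= 2 * (2 * (2 * (2 * (2 * (2 * hanoi_count(3) + 1) + 1) + 1) + 1) + 1) + 1
= 2 * (2 * (2 * (2 * (2 * (2 * (2 * hanoi_count(2) + 1) + 1) + 1) + 1) + 1) + 1) + 1
= 2 * (2 * (2 * (2 * (2 * (2 * (2 * (2 * hanoi_count(1) + 1) + 1) + 1) + 1) + 1) + 1) + 1) + 1
Now compute bottom-up:
hanoi_count(1) = 1
hanoi_count(2) = 2 * 1 + 1 = 3
hanoi_count(3) = 2 * 3 + 1 = 7
hanoi_count(4) = 2 * 7 + 1 = 15
hanoi_count(5) = 2 * 15 + 1 = 31
hanoi_count(6) = 2 * 31 + 1 = 63
hanoi_count(7) = 2 * 63 + 1 = 127
hanoi_count(8) = 2 * 127 + 1 = 255
hanoi_count(9) = 2 * 255 + 1 = 511
= 511


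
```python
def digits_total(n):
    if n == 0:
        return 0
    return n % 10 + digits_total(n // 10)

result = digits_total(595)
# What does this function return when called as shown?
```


digits_total(595)
= 5 + digits_total(59)
= 5 + 9 + digits_total(5)
= 5 + 9 + 5 + digits_total(0)
= 5 + 9 + 5 + 0
= 19


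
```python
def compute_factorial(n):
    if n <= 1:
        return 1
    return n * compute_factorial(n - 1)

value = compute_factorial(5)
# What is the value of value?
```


compute_factorial(5)
= 5 * compute_factorial(4)
= 5 * 4 * compute_factorial(3)
= 5 * 4 * 3 * compute_factorial(2)
= 5 * 4 * 3 * 2 * compute_factorial(1)
= 5 * 4 * 3 * 2 * 1
= 120


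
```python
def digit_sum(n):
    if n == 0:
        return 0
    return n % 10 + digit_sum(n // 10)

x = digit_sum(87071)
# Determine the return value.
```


digit_sum(87071)
= 1 + digit_sum(8707)
= 1 + 7 + digit_sum(870)
= 1 + 7 + 0 + digit_sum(87)
= 1 + 7 + 0 + 7 + digit_sum(8)
= 1 + 7 + 0 + 7 + 8 + digit_sum(0)
= 1 + 7 + 0 + 7 + 8 + 0
= 23


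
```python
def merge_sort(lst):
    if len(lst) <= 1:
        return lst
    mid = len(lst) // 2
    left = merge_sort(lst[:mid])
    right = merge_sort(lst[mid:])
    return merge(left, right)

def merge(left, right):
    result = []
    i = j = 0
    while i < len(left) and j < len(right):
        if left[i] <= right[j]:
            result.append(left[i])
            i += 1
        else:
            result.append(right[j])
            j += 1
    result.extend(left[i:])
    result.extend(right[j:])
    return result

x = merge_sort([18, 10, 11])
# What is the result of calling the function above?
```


merge_sort([18, 10, 11])
Split into [18] and [10, 11]
Left sorted: [18]
Right sorted: [10, 11]
Merge [18] and [10, 11]
= [10, 11, 18]


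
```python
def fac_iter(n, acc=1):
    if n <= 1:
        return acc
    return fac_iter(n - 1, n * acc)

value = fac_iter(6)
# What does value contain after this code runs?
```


fac_iter(6, 1)
= fac_iter(5, 6 * 1) = fac_iter(5, 6)
= fac_iter(4, 5 * 6) = fac_iter(4, 30)
= fac_iter(3, 4 * 30) = fac_iter(3, 120)
= fac_iter(2, 3 * 120) = fac_iter(2, 360)
= fac_iter(1, 2 * 360) = fac_iter(1, 720)
n <= 1, return acc = 720


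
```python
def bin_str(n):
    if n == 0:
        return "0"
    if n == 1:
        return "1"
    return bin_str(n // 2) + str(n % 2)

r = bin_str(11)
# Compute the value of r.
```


bin_str(11)
= bin_str(5) + "1"
= bin_str(2) + "1" + "1"
= bin_str(1) + "0" + "1" + "1"
= "1" + "0" + "1" + "1"
= "1011"


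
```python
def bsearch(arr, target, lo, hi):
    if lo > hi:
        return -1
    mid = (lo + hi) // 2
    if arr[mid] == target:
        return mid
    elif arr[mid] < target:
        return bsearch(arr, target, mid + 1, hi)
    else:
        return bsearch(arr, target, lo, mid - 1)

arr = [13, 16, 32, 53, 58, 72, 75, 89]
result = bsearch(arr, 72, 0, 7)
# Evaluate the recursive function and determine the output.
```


bsearch(arr, 72, 0, 7)
lo=0, hi=7, mid=3, arr[mid]=53
53 < 72, search right half
lo=4, hi=7, mid=5, arr[mid]=72
arr[5] == 72, found at index 5
= 5


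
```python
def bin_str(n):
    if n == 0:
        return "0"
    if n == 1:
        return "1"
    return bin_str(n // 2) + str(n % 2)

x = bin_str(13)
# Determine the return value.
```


bin_str(13)
= bin_str(6) + "1"
= bin_str(3) + "0" + "1"
= bin_str(1) + "1" + "0" + "1"
= "1" + "1" + "0" + "1"
= "1101"


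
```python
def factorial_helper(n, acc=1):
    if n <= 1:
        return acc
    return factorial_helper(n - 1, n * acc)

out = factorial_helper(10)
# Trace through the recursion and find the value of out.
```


factorial_helper(10, 1)
= factorial_helper(9, 10 * 1) = factorial_helper(9, 10)
= factorial_helper(8, 9 * 10) = factorial_helper(8, 90)
= factorial_helper(7, 8 * 90) = factorial_helper(7, 720)
= factorial_helper(6, 7 * 720) = factorial_helper(6, 5040)
= factorial_helper(5, 6 * 5040) = factorial_helper(5, 30240)
= factorial_helper(4, 5 * 30240) = factorial_helper(4, 151200)
= factorial_helper(3, 4 * 151200) = factorial_helper(3, 604800)
= factorial_helper(2, 3 * 604800) = factorial_helper(2, 1814400)
= factorial_helper(1, 2 * 1814400) = factorial_helper(1, 3628800)
n <= 1, return acc = 3628800


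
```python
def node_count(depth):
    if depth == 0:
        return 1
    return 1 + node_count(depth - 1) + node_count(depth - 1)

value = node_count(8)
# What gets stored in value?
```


node_count(8)
= 1 + node_count(7) + node_count(7)
= 1 + 2 * node_count(7)
node_count(k) = 2^(k+1) - 1
node_count(0) = 1
node_count(1) = 3
node_count(2) = 7
node_count(3) = 15
node_count(4) = 31
node_count(8) = 2^9 - 1 = 511


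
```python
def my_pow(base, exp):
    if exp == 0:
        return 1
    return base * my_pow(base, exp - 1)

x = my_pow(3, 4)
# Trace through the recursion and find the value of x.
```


my_pow(3, 4)
= 3 * my_pow(3, 3)
= 3 * 3 * my_pow(3, 2)
= 3 * 3 * 3 * my_pow(3, 1)
= 3 * 3 * 3 * 3 * my_pow(3, 0)
= 3 * 3 * 3 * 3 * 1
= 81


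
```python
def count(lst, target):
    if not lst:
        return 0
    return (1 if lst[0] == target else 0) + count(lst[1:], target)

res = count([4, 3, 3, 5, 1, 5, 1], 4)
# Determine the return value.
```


count([4, 3, 3, 5, 1, 5, 1], 4)
lst[0]=4 == 4: 1 + count([3, 3, 5, 1, 5, 1], 4)
lst[0]=3 != 4: 0 + count([3, 5, 1, 5, 1], 4)
lst[0]=3 != 4: 0 + count([5, 1, 5, 1], 4)
lst[0]=5 != 4: 0 + count([1, 5, 1], 4)
lst[0]=1 != 4: 0 + count([5, 1], 4)
lst[0]=5 != 4: 0 + count([1], 4)
lst[0]=1 != 4: 0 + count([], 4)
= 1


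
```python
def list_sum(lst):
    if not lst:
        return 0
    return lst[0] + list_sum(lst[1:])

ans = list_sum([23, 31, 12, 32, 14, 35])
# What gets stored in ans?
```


list_sum([23, 31, 12, 32, 14, 35])
= 23 + list_sum([31, 12, 32, 14, 35])
= 23 + 31 + list_sum([12, 32, 14, 35])
= 23 + 31 + 12 + list_sum([32, 14, 35])
= 23 + 31 + 12 + 32 + list_sum([14, 35])
= 23 + 31 + 12 + 32 + 14 + list_sum([35])
= 23 + 31 + 12 + 32 + 14 + 35 + list_sum([])
= 23 + 31 + 12 + 32 + 14 + 35 + 0
= 147


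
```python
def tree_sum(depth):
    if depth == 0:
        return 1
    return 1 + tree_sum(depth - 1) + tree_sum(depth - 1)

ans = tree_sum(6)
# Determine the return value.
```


tree_sum(6)
= 1 + tree_sum(5) + tree_sum(5)
= 1 + 2 * tree_sum(5)
tree_sum(k) = 2^(k+1) - 1
tree_sum(0) = 1
tree_sum(1) = 3
tree_sum(2) = 7
tree_sum(3) = 15
tree_sum(4) = 31
tree_sum(6) = 2^7 - 1 = 127


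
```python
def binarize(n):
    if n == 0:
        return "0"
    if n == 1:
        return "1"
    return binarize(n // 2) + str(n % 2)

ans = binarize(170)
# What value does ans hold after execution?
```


binarize(170)
= binarize(85) + "0"
= binarize(42) + "1" + "0"
= binarize(21) + "0" + "1" + "0"
= binarize(10) + "1" + "0" + "1" + "0"
= binarize(5) + "0" + "1" + "0" + "1" + "0"
= binarize(2) + "1" + "0" + "1" + "0" + "1" + "0"
= binarize(1) + "0" + "1" + "0" + "1" + "0" + "1" + "0"
= "1" + "0" + "1" + "0" + "1" + "0" + "1" + "0"
= "10101010"


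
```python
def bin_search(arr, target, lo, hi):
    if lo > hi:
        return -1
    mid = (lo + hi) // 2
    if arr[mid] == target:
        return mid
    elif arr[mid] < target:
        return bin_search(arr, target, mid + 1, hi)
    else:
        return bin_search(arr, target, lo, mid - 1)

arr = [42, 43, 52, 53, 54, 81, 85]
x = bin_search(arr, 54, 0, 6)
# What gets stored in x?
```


bin_search(arr, 54, 0, 6)
lo=0, hi=6, mid=3, arr[mid]=53
53 < 54, search right half
lo=4, hi=6, mid=5, arr[mid]=81
81 > 54, search left half
lo=4, hi=4, mid=4, arr[mid]=54
arr[4] == 54, found at index 4
= 4


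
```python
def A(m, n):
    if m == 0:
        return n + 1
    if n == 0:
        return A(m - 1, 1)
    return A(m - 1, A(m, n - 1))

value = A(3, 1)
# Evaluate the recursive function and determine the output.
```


A(3, 1)
= A(2, A(3, 0))
First compute A(3, 0) = 5
= A(2, 5)
= 13


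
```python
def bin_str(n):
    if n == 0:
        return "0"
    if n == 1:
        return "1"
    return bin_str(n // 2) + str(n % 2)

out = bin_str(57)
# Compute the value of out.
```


bin_str(57)
= bin_str(28) + "1"
= bin_str(14) + "0" + "1"
= bin_str(7) + "0" + "0" + "1"
= bin_str(3) + "1" + "0" + "0" + "1"
= bin_str(1) + "1" + "1" + "0" + "0" + "1"
= "1" + "1" + "1" + "0" + "0" + "1"
= "111001"


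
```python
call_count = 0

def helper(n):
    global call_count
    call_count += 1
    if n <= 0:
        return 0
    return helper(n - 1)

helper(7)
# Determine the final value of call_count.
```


helper(7) calls helper(6) calls ... calls helper(0)
Total calls: 7 + 1 (for base case) = 8


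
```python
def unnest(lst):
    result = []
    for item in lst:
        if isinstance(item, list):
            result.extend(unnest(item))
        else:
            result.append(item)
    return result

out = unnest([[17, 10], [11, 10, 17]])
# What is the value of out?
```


unnest([[17, 10], [11, 10, 17]])
Processing each element:
  [17, 10] is a list -> unnest recursively -> [17, 10]
  [11, 10, 17] is a list -> unnest recursively -> [11, 10, 17]
= [17, 10, 11, 10, 17]


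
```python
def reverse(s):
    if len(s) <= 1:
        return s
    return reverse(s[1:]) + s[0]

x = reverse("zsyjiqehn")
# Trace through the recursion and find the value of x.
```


reverse("zsyjiqehn")
= reverse("syjiqehn") + "z"
= reverse("yjiqehn") + "s" + "z"
= reverse("jiqehn") + "y" + "s" + "z"
= reverse("iqehn") + "j" + "y" + "s" + "z"
= reverse("qehn") + "i" + "j" + "y" + "s" + "z"
= reverse("ehn") + "q" + "i" + "j" + "y" + "s" + "z"
= reverse("hn") + "e" + "q" + "i" + "j" + "y" + "s" + "z"
= reverse("n") + "h" + "e" + "q" + "i" + "j" + "y" + "s" + "z"
= "n" + "h" + "e" + "q" + "i" + "j" + "y" + "s" + "z"
= "nheqijysz"


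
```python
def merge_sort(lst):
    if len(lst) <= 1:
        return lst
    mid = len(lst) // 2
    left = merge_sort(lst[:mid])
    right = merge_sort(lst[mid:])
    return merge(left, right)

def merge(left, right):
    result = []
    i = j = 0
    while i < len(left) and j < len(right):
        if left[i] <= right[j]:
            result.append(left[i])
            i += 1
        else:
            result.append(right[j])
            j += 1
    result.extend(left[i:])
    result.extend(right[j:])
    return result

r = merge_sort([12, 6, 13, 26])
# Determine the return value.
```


merge_sort([12, 6, 13, 26])
Split into [12, 6] and [13, 26]
Left sorted: [6, 12]
Right sorted: [13, 26]
Merge [6, 12] and [13, 26]
= [6, 12, 13, 26]


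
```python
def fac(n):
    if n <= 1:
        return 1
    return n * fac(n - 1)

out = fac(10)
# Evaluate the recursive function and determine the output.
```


fac(10)
= 10 * fac(9)
= 10 * 9 * fac(8)
= 10 * 9 * 8 * fac(7)
= 10 * 9 * 8 * 7 * fac(6)
= 10 * 9 * 8 * 7 * 6 * fac(5)
= 10 * 9 * 8 * 7 * 6 * 5 * fac(4)
= 10 * 9 * 8 * 7 * 6 * 5 * 4 * fac(3)
= 10 * 9 * 8 * 7 * 6 * 5 * 4 * 3 * fac(2)
= 10 * 9 * 8 * 7 * 6 * 5 * 4 * 3 * 2 * fac(1)
= 10 * 9 * 8 * 7 * 6 * 5 * 4 * 3 * 2 * 1
= 3628800


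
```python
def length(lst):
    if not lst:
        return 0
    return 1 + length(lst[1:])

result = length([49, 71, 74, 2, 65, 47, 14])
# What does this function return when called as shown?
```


length([49, 71, 74, 2, 65, 47, 14])
= 1 + length([71, 74, 2, 65, 47, 14])
= 1 + 1 + length([74, 2, 65, 47, 14])
= 1 + 1 + 1 + length([2, 65, 47, 14])
= 1 + 1 + 1 + 1 + length([65, 47, 14])
= 1 + 1 + 1 + 1 + 1 + length([47, 14])
= 1 + 1 + 1 + 1 + 1 + 1 + length([14])
= 1 + 1 + 1 + 1 + 1 + 1 + 1 + length([])
= 1 + 1 + 1 + 1 + 1 + 1 + 1 + 0
= 7


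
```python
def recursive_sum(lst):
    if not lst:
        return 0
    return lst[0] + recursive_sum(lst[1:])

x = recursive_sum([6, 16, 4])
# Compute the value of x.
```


recursive_sum([6, 16, 4])
= 6 + recursive_sum([16, 4])
= 6 + 16 + recursive_sum([4])
= 6 + 16 + 4 + recursive_sum([])
= 6 + 16 + 4 + 0
= 26


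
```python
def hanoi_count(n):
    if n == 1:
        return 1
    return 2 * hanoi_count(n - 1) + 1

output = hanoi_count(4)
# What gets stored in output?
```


hanoi_count(4)
= 2 * hanoi_count(3) + 1
= 2 * (2 * hanoi_count(2) + 1) + 1
= 2 * (2 * (2 * hanoi_count(1) + 1) + 1) + 1
Now compute bottom-up:
hanoi_count(1) = 1
hanoi_count(2) = 2 * 1 + 1 = 3
hanoi_count(3) = 2 * 3 + 1 = 7
hanoi_count(4) = 2 * 7 + 1 = 15
= 15


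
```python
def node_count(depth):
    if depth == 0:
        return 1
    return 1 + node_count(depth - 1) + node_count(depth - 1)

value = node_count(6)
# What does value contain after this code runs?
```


node_count(6)
= 1 + node_count(5) + node_count(5)
= 1 + 2 * node_count(5)
node_count(k) = 2^(k+1) - 1
node_count(0) = 1
node_count(1) = 3
node_count(2) = 7
node_count(3) = 15
node_count(4) = 31
node_count(6) = 2^7 - 1 = 127


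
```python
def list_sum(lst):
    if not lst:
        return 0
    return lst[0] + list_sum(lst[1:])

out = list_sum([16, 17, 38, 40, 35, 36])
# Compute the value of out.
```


list_sum([16, 17, 38, 40, 35, 36])
= 16 + list_sum([17, 38, 40, 35, 36])
= 16 + 17 + list_sum([38, 40, 35, 36])
= 16 + 17 + 38 + list_sum([40, 35, 36])
= 16 + 17 + 38 + 40 + list_sum([35, 36])
= 16 + 17 + 38 + 40 + 35 + list_sum([36])
= 16 + 17 + 38 + 40 + 35 + 36 + list_sum([])
= 16 + 17 + 38 + 40 + 35 + 36 + 0
= 182


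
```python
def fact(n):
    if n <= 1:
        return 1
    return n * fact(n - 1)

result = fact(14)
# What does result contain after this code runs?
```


fact(14)
= 14 * fact(13)
= 14 * 13 * fact(12)
= 14 * 13 * 12 * fact(11)
= 14 * 13 * 12 * 11 * fact(10)
= 14 * 13 * 12 * 11 * 10 * fact(9)
= 14 * 13 * 12 * 11 * 10 * 9 * fact(8)
= 14 * 13 * 12 * 11 * 10 * 9 * 8 * fact(7)
= 14 * 13 * 12 * 11 * 10 * 9 * 8 * 7 * fact(6)
= 14 * 13 * 12 * 11 * 10 * 9 * 8 * 7 * 6 * fact(5)
= 14 * 13 * 12 * 11 * 10 * 9 * 8 * 7 * 6 * 5 * fact(4)
= 14 * 13 * 12 * 11 * 10 * 9 * 8 * 7 * 6 * 5 * 4 * fact(3)
= 14 * 13 * 12 * 11 * 10 * 9 * 8 * 7 * 6 * 5 * 4 * 3 * fact(2)
= 14 * 13 * 12 * 11 * 10 * 9 * 8 * 7 * 6 * 5 * 4 * 3 * 2 * fact(1)
= 14 * 13 * 12 * 11 * 10 * 9 * 8 * 7 * 6 * 5 * 4 * 3 * 2 * 1
= 87178291200


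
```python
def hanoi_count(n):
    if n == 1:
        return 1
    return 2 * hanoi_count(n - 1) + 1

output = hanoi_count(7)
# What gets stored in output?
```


hanoi_count(7)
= 2 * hanoi_count(6) + 1
= 2 * (2 * hanoi_count(5) + 1) + 1
= 2 * (2 * (2 * hanoi_count(4) + 1) + 1) + 1
= 2 * (2 * (2 * (2 * hanoi_count(3) + 1) + 1) + 1) + 1
= 2 * (2 * (2 * (2 * (2 * hanoi_count(2) + 1) + 1) + 1) + 1) + 1
= 2 * (2 * (2 * (2 * (2 * (2 * hanoi_count(1) + 1) + 1) + 1) + 1) + 1) + 1
Now compute bottom-up:
hanoi_count(1) = 1
hanoi_count(2) = 2 * 1 + 1 = 3
hanoi_count(3) = 2 * 3 + 1 = 7
hanoi_count(4) = 2 * 7 + 1 = 15
hanoi_count(5) = 2 * 15 + 1 = 31
hanoi_count(6) = 2 * 31 + 1 = 63
hanoi_count(7) = 2 * 63 + 1 = 127
= 127


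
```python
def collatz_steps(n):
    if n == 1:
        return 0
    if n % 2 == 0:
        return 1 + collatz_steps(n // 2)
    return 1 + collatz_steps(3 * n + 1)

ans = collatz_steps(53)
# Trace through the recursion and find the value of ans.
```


collatz_steps(53)
53 is odd -> 3*53+1 = 160 -> collatz_steps(160)
160 is even -> collatz_steps(80)
80 is even -> collatz_steps(40)
40 is even -> collatz_steps(20)
20 is even -> collatz_steps(10)
10 is even -> collatz_steps(5)
5 is odd -> 3*5+1 = 16 -> collatz_steps(16)
16 is even -> collatz_steps(8)
8 is even -> collatz_steps(4)
4 is even -> collatz_steps(2)
2 is even -> collatz_steps(1)
Reached 1 after 11 steps
= 11


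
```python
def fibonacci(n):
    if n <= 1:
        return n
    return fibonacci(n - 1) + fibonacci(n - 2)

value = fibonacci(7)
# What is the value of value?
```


fibonacci(7)
= fibonacci(6) + fibonacci(5)
= (fibonacci(5) + fibonacci(4)) + fibonacci(5)
Computing bottom-up: fibonacci(0)=0, fibonacci(1)=1, fibonacci(2)=1, fibonacci(3)=2, fibonacci(4)=3, fibonacci(5)=5, fibonacci(6)=8, fibonacci(7)=13
= 13


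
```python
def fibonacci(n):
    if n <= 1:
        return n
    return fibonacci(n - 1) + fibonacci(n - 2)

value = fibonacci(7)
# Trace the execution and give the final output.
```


fibonacci(7)
= fibonacci(6) + fibonacci(5)
= (fibonacci(5) + fibonacci(4)) + fibonacci(5)
Computing bottom-up: fibonacci(0)=0, fibonacci(1)=1, fibonacci(2)=1, fibonacci(3)=2, fibonacci(4)=3, fibonacci(5)=5, fibonacci(6)=8, fibonacci(7)=13
= 13


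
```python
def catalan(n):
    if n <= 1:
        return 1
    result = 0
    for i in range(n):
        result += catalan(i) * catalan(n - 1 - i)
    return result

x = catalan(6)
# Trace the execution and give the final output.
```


catalan(6)
= sum of catalan(i) * catalan(6-1-i) for i in 0..5
First compute sub-values bottom-up:
  catalan(0) = 1, catalan(1) = 1
  catalan(2) = 1*1 + 1*1 = 2
  catalan(3) = 1*2 + 1*1 + 2*1 = 5
  catalan(4) = 1*5 + 1*2 + 2*1 + 5*1 = 14
  catalan(5) = 1*14 + 1*5 + 2*2 + 5*1 + 14*1 = 42
Now catalan(6):
  catalan(0)*catalan(5) = 1*42 = 42
  catalan(1)*catalan(4) = 1*14 = 14
  catalan(2)*catalan(3) = 2*5 = 10
  catalan(3)*catalan(2) = 5*2 = 10
  catalan(4)*catalan(1) = 14*1 = 14
  catalan(5)*catalan(0) = 42*1 = 42
= 42 + 14 + 10 + 10 + 14 + 42
= 132


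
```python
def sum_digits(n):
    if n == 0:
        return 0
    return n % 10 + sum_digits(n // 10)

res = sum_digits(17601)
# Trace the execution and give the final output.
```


sum_digits(17601)
= 1 + sum_digits(1760)
= 1 + 0 + sum_digits(176)
= 1 + 0 + 6 + sum_digits(17)
= 1 + 0 + 6 + 7 + sum_digits(1)
= 1 + 0 + 6 + 7 + 1 + sum_digits(0)
= 1 + 0 + 6 + 7 + 1 + 0
= 15


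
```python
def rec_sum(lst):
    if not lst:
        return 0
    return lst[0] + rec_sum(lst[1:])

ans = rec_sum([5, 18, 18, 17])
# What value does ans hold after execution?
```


rec_sum([5, 18, 18, 17])
= 5 + rec_sum([18, 18, 17])
= 5 + 18 + rec_sum([18, 17])
= 5 + 18 + 18 + rec_sum([17])
= 5 + 18 + 18 + 17 + rec_sum([])
= 5 + 18 + 18 + 17 + 0
= 58


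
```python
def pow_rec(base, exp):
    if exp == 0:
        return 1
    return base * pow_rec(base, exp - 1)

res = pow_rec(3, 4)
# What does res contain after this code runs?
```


pow_rec(3, 4)
= 3 * pow_rec(3, 3)
= 3 * 3 * pow_rec(3, 2)
= 3 * 3 * 3 * pow_rec(3, 1)
= 3 * 3 * 3 * 3 * pow_rec(3, 0)
= 3 * 3 * 3 * 3 * 1
= 81


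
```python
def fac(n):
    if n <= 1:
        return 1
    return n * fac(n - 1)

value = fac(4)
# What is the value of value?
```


fac(4)
= 4 * fac(3)
= 4 * 3 * fac(2)
= 4 * 3 * 2 * fac(1)
= 4 * 3 * 2 * 1
= 24


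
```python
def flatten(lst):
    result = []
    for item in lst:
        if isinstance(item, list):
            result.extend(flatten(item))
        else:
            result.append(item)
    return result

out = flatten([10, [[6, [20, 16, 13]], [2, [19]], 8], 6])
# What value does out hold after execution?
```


flatten([10, [[6, [20, 16, 13]], [2, [19]], 8], 6])
Processing each element:
  10 is not a list -> append 10
  [[6, [20, 16, 13]], [2, [19]], 8] is a list -> flatten recursively -> [6, 20, 16, 13, 2, 19, 8]
  6 is not a list -> append 6
= [10, 6, 20, 16, 13, 2, 19, 8, 6]


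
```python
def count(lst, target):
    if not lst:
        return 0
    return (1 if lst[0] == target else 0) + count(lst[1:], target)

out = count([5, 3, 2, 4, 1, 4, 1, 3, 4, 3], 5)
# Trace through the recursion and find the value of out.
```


count([5, 3, 2, 4, 1, 4, 1, 3, 4, 3], 5)
lst[0]=5 == 5: 1 + count([3, 2, 4, 1, 4, 1, 3, 4, 3], 5)
lst[0]=3 != 5: 0 + count([2, 4, 1, 4, 1, 3, 4, 3], 5)
lst[0]=2 != 5: 0 + count([4, 1, 4, 1, 3, 4, 3], 5)
lst[0]=4 != 5: 0 + count([1, 4, 1, 3, 4, 3], 5)
lst[0]=1 != 5: 0 + count([4, 1, 3, 4, 3], 5)
lst[0]=4 != 5: 0 + count([1, 3, 4, 3], 5)
lst[0]=1 != 5: 0 + count([3, 4, 3], 5)
lst[0]=3 != 5: 0 + count([4, 3], 5)
lst[0]=4 != 5: 0 + count([3], 5)
lst[0]=3 != 5: 0 + count([], 5)
= 1


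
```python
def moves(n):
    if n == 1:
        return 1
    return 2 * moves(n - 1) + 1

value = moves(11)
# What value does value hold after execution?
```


moves(11)
= 2 * moves(10) + 1
= 2 * (2 * moves(9) + 1) + 1
= 2 * (2 * (2 * moves(8) + 1) + 1) + 1
= 2 * (2 * (2 * (2 * moves(7) + 1) + 1) + 1) + 1
= 2 * (2 * (2 * (2 * (2 * moves(6) + 1) + 1) + 1) + 1) + 1
= 2 * (2 * (2 * (2 * (2 * (2 * moves(5) + 1) + 1) + 1) + 1) + 1) + 1
= 2 * (2 * (2 * (2 * (2 * (2 * (2 * moves(4) + 1) + 1) + 1) + 1) + 1) + 1) + 1
= 2 * (2 * (2 * (2 * (2 * (2 * (2 * (2 * moves(3) + 1) + 1) + 1) + 1) + 1) + 1) + 1) + 1
= 2 * (2 * (2 * (2 * (2 * (2 * (2 * (2 * (2 * moves(2) + 1) + 1) + 1) + 1) + 1) + 1) + 1) + 1) + 1
= 2 * (2 * (2 * (2 * (2 * (2 * (2 * (2 * (2 * (2 * moves(1) + 1) + 1) + 1) + 1) + 1) + 1) + 1) + 1) + 1) + 1
Now compute bottom-up:
moves(1) = 1
moves(2) = 2 * 1 + 1 = 3
moves(3) = 2 * 3 + 1 = 7
moves(4) = 2 * 7 + 1 = 15
moves(5) = 2 * 15 + 1 = 31
moves(6) = 2 * 31 + 1 = 63
moves(7) = 2 * 63 + 1 = 127
moves(8) = 2 * 127 + 1 = 255
moves(9) = 2 * 255 + 1 = 511
moves(10) = 2 * 511 + 1 = 1023
moves(11) = 2 * 1023 + 1 = 2047
= 2047


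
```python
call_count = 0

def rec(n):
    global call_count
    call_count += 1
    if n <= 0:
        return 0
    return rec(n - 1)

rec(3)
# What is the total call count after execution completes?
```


rec(3) calls rec(2) calls ... calls rec(0)
Total calls: 3 + 1 (for base case) = 4


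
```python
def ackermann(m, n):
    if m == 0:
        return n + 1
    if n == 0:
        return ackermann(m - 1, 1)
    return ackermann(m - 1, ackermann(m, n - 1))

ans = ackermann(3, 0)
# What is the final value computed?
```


ackermann(3, 0)
n == 0: return ackermann(2, 1)
= ackermann(2, 1) = 5
= 5


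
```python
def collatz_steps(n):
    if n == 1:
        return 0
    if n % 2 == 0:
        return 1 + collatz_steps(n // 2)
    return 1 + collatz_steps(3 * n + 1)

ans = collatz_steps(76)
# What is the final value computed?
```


collatz_steps(76)
76 is even -> collatz_steps(38)
38 is even -> collatz_steps(19)
19 is odd -> 3*19+1 = 58 -> collatz_steps(58)
58 is even -> collatz_steps(29)
29 is odd -> 3*29+1 = 88 -> collatz_steps(88)
88 is even -> collatz_steps(44)
44 is even -> collatz_steps(22)
22 is even -> collatz_steps(11)
11 is odd -> 3*11+1 = 34 -> collatz_steps(34)
34 is even -> collatz_steps(17)
17 is odd -> 3*17+1 = 52 -> collatz_steps(52)
52 is even -> collatz_steps(26)
26 is even -> collatz_steps(13)
13 is odd -> 3*13+1 = 40 -> collatz_steps(40)
40 is even -> collatz_steps(20)
20 is even -> collatz_steps(10)
10 is even -> collatz_steps(5)
5 is odd -> 3*5+1 = 16 -> collatz_steps(16)
16 is even -> collatz_steps(8)
8 is even -> collatz_steps(4)
4 is even -> collatz_steps(2)
2 is even -> collatz_steps(1)
Reached 1 after 22 steps
= 22


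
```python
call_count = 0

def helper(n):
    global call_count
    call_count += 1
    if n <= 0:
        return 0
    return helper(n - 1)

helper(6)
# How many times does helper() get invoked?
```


helper(6) calls helper(5) calls ... calls helper(0)
Total calls: 6 + 1 (for base case) = 7


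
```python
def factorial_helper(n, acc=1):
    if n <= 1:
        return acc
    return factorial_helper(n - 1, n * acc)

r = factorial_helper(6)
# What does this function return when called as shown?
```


factorial_helper(6, 1)
= factorial_helper(5, 6 * 1) = factorial_helper(5, 6)
= factorial_helper(4, 5 * 6) = factorial_helper(4, 30)
= factorial_helper(3, 4 * 30) = factorial_helper(3, 120)
= factorial_helper(2, 3 * 120) = factorial_helper(2, 360)
= factorial_helper(1, 2 * 360) = factorial_helper(1, 720)
n <= 1, return acc = 720


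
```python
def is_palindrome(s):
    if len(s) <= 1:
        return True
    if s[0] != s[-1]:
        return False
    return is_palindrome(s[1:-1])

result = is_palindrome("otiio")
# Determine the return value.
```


is_palindrome("otiio")
"otiio": s[0]='o' == s[-1]='o' -> is_palindrome("tii")
"tii": s[0]='t' != s[-1]='i' -> False
= False


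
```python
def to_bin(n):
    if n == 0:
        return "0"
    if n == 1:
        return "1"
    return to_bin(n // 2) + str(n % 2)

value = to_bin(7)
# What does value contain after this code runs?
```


to_bin(7)
= to_bin(3) + "1"
= to_bin(1) + "1" + "1"
= "1" + "1" + "1"
= "111"


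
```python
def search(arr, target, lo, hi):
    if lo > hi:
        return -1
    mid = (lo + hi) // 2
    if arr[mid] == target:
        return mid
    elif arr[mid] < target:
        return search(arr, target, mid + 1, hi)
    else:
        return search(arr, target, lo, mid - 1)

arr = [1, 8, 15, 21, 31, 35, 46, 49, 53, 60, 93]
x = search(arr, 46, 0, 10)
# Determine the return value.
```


search(arr, 46, 0, 10)
lo=0, hi=10, mid=5, arr[mid]=35
35 < 46, search right half
lo=6, hi=10, mid=8, arr[mid]=53
53 > 46, search left half
lo=6, hi=7, mid=6, arr[mid]=46
arr[6] == 46, found at index 6
= 6


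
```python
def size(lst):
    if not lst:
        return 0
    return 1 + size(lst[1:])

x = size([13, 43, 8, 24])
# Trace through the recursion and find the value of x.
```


size([13, 43, 8, 24])
= 1 + size([43, 8, 24])
= 1 + 1 + size([8, 24])
= 1 + 1 + 1 + size([24])
= 1 + 1 + 1 + 1 + size([])
= 1 + 1 + 1 + 1 + 0
= 4


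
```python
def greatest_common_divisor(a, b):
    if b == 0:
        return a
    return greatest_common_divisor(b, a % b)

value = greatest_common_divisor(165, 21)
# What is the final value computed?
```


greatest_common_divisor(165, 21)
= greatest_common_divisor(21, 165 % 21) = greatest_common_divisor(21, 18)
= greatest_common_divisor(18, 21 % 18) = greatest_common_divisor(18, 3)
= greatest_common_divisor(3, 18 % 3) = greatest_common_divisor(3, 0)
b == 0, return a = 3


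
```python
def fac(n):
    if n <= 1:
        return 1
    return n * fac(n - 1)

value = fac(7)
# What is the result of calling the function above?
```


fac(7)
= 7 * fac(6)
= 7 * 6 * fac(5)
= 7 * 6 * 5 * fac(4)
= 7 * 6 * 5 * 4 * fac(3)
= 7 * 6 * 5 * 4 * 3 * fac(2)
= 7 * 6 * 5 * 4 * 3 * 2 * fac(1)
= 7 * 6 * 5 * 4 * 3 * 2 * 1
= 5040


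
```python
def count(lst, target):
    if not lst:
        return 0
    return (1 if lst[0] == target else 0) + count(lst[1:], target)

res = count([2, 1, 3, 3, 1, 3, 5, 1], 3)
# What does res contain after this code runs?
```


count([2, 1, 3, 3, 1, 3, 5, 1], 3)
lst[0]=2 != 3: 0 + count([1, 3, 3, 1, 3, 5, 1], 3)
lst[0]=1 != 3: 0 + count([3, 3, 1, 3, 5, 1], 3)
lst[0]=3 == 3: 1 + count([3, 1, 3, 5, 1], 3)
lst[0]=3 == 3: 1 + count([1, 3, 5, 1], 3)
lst[0]=1 != 3: 0 + count([3, 5, 1], 3)
lst[0]=3 == 3: 1 + count([5, 1], 3)
lst[0]=5 != 3: 0 + count([1], 3)
lst[0]=1 != 3: 0 + count([], 3)
= 3


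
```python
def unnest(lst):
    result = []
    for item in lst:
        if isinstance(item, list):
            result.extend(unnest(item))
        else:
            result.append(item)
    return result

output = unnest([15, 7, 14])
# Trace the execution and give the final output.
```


unnest([15, 7, 14])
Processing each element:
  15 is not a list -> append 15
  7 is not a list -> append 7
  14 is not a list -> append 14
= [15, 7, 14]


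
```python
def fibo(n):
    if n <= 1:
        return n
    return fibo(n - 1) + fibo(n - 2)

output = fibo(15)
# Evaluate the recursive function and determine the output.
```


fibo(15)
= fibo(14) + fibo(13)
= (fibo(13) + fibo(12)) + fibo(13)
Computing bottom-up: fibo(0)=0, fibo(1)=1, fibo(2)=1, fibo(3)=2, fibo(4)=3, fibo(5)=5, fibo(6)=8, fibo(7)=13, fibo(8)=21, fibo(9)=34, fibo(10)=55, fibo(11)=89, fibo(12)=144, fibo(13)=233, fibo(14)=377, fibo(15)=610
= 610


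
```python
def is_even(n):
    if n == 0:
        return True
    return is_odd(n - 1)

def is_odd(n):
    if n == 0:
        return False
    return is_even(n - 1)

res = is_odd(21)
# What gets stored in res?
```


is_odd(21)
= is_even(20)
= is_odd(19)
= is_even(18)
= is_odd(17)
= is_even(16)
= is_odd(15)
= is_even(14)
= is_odd(13)
= is_even(12)
= is_odd(11)
= is_even(10)
= is_odd(9)
= is_even(8)
= is_odd(7)
= is_even(6)
= is_odd(5)
= is_even(4)
= is_odd(3)
= is_even(2)
= is_odd(1)
= is_even(0)
n == 0: return True
= True


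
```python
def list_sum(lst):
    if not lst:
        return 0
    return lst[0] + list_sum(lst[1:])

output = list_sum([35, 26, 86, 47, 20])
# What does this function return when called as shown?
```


list_sum([35, 26, 86, 47, 20])
= 35 + list_sum([26, 86, 47, 20])
= 35 + 26 + list_sum([86, 47, 20])
= 35 + 26 + 86 + list_sum([47, 20])
= 35 + 26 + 86 + 47 + list_sum([20])
= 35 + 26 + 86 + 47 + 20 + list_sum([])
= 35 + 26 + 86 + 47 + 20 + 0
= 214


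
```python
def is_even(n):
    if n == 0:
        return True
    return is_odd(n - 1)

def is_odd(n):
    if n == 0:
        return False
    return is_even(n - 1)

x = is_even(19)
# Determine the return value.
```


is_even(19)
= is_odd(18)
= is_even(17)
= is_odd(16)
= is_even(15)
= is_odd(14)
= is_even(13)
= is_odd(12)
= is_even(11)
= is_odd(10)
= is_even(9)
= is_odd(8)
= is_even(7)
= is_odd(6)
= is_even(5)
= is_odd(4)
= is_even(3)
= is_odd(2)
= is_even(1)
= is_odd(0)
n == 0: return False
= False


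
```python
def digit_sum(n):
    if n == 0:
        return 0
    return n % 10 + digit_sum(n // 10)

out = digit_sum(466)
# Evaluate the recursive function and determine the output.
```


digit_sum(466)
= 6 + digit_sum(46)
= 6 + 6 + digit_sum(4)
= 6 + 6 + 4 + digit_sum(0)
= 6 + 6 + 4 + 0
= 16


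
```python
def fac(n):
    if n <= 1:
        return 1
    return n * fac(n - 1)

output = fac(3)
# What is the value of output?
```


fac(3)
= 3 * fac(2)
= 3 * 2 * fac(1)
= 3 * 2 * 1
= 6


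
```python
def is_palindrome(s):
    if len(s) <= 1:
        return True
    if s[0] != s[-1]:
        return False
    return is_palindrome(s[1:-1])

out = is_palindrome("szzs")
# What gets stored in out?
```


is_palindrome("szzs")
"szzs": s[0]='s' == s[-1]='s' -> is_palindrome("zz")
"zz": s[0]='z' == s[-1]='z' -> is_palindrome("")
"": len <= 1 -> True
= True


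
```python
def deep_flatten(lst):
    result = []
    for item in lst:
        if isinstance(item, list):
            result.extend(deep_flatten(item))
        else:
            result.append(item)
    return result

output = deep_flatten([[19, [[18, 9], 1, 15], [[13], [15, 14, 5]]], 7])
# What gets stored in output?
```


deep_flatten([[19, [[18, 9], 1, 15], [[13], [15, 14, 5]]], 7])
Processing each element:
  [19, [[18, 9], 1, 15], [[13], [15, 14, 5]]] is a list -> deep_flatten recursively -> [19, 18, 9, 1, 15, 13, 15, 14, 5]
  7 is not a list -> append 7
= [19, 18, 9, 1, 15, 13, 15, 14, 5, 7]


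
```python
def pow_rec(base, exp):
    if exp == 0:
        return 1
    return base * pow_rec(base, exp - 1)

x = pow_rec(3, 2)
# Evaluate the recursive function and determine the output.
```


pow_rec(3, 2)
= 3 * pow_rec(3, 1)
= 3 * 3 * pow_rec(3, 0)
= 3 * 3 * 1
= 9
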